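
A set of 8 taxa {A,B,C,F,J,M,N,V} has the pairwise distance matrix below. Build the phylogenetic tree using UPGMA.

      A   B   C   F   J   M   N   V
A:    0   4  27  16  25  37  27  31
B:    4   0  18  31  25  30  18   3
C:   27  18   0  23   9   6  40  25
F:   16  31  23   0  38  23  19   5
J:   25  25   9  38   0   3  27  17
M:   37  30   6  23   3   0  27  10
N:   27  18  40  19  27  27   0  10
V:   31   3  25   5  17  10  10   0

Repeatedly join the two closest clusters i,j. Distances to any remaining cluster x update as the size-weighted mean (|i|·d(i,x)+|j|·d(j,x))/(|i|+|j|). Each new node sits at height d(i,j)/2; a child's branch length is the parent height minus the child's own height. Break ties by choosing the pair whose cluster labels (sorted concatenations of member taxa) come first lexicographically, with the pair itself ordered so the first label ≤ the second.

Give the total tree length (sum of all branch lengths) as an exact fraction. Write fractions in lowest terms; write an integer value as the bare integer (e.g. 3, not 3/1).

1729/30

1. join B+V (d=3) ⇒ BV; edges |B|=3/2, |V|=3/2
  updated: d(A,BV)=35/2, d(BV,C)=43/2, d(BV,F)=18, d(BV,J)=21, d(BV,M)=20, d(BV,N)=14
2. join J+M (d=3) ⇒ JM; edges |J|=3/2, |M|=3/2
  updated: d(A,JM)=31, d(BV,JM)=41/2, d(C,JM)=15/2, d(F,JM)=61/2, d(JM,N)=27
3. join C+JM (d=15/2) ⇒ CJM; edges |C|=15/4, |JM|=9/4
  updated: d(A,CJM)=89/3, d(BV,CJM)=125/6, d(CJM,F)=28, d(CJM,N)=94/3
4. join BV+N (d=14) ⇒ BNV; edges |BV|=11/2, |N|=7
  updated: d(A,BNV)=62/3, d(BNV,CJM)=73/3, d(BNV,F)=55/3
5. join A+F (d=16) ⇒ AF; edges |A|=8, |F|=8
  updated: d(AF,BNV)=39/2, d(AF,CJM)=173/6
6. join AF+BNV (d=39/2) ⇒ ABFNV; edges |AF|=7/4, |BNV|=11/4
  updated: d(ABFNV,CJM)=392/15
7. join ABFNV+CJM (d=392/15) ⇒ ABCFJMNV; edges |ABFNV|=199/60, |CJM|=559/60
final tree: (((A:8,F:8):7/4,((B:3/2,V:3/2):11/2,N:7):11/4):199/60,(C:15/4,(J:3/2,M:3/2):9/4):559/60)
total length: 1729/30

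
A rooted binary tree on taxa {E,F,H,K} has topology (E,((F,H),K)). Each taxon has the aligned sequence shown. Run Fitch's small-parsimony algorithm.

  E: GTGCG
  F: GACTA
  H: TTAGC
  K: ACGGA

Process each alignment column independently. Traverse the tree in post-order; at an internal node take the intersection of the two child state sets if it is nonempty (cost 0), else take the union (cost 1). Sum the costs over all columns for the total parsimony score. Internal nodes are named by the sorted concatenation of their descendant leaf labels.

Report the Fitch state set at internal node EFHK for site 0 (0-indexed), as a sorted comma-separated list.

G

FH@0: {G} ∪ {T} = {G,T} (union, +1)
FHK@0: {G,T} ∪ {A} = {A,G,T} (union, +1)
EFHK@0: {G} ∩ {A,G,T} = {G} (intersection, +0)
FH@1: {A} ∪ {T} = {A,T} (union, +1)
FHK@1: {A,T} ∪ {C} = {A,C,T} (union, +1)
EFHK@1: {T} ∩ {A,C,T} = {T} (intersection, +0)
FH@2: {C} ∪ {A} = {A,C} (union, +1)
FHK@2: {A,C} ∪ {G} = {A,C,G} (union, +1)
EFHK@2: {G} ∩ {A,C,G} = {G} (intersection, +0)
FH@3: {T} ∪ {G} = {G,T} (union, +1)
FHK@3: {G,T} ∩ {G} = {G} (intersection, +0)
EFHK@3: {C} ∪ {G} = {C,G} (union, +1)
FH@4: {A} ∪ {C} = {A,C} (union, +1)
FHK@4: {A,C} ∩ {A} = {A} (intersection, +0)
EFHK@4: {G} ∪ {A} = {A,G} (union, +1)
per-site changes: [2, 2, 2, 2, 2]; total = 10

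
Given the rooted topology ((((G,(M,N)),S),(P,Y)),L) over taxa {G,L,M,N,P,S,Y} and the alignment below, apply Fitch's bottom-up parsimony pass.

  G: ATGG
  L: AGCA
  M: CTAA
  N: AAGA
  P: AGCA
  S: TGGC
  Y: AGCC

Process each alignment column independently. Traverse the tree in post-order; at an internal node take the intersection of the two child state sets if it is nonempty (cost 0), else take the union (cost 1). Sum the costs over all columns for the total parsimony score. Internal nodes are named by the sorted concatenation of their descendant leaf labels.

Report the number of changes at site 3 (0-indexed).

3

site 0, node MN: M={C} ∪ N={A} → {A,C} (+1)
site 0, node GMN: G={A} ∩ MN={A,C} → {A} (+0)
site 0, node GMNS: GMN={A} ∪ S={T} → {A,T} (+1)
site 0, node PY: P={A} ∩ Y={A} → {A} (+0)
site 0, node GMNPSY: GMNS={A,T} ∩ PY={A} → {A} (+0)
site 0, node GLMNPSY: GMNPSY={A} ∩ L={A} → {A} (+0)
site 1, node MN: M={T} ∪ N={A} → {A,T} (+1)
site 1, node GMN: G={T} ∩ MN={A,T} → {T} (+0)
site 1, node GMNS: GMN={T} ∪ S={G} → {G,T} (+1)
site 1, node PY: P={G} ∩ Y={G} → {G} (+0)
site 1, node GMNPSY: GMNS={G,T} ∩ PY={G} → {G} (+0)
site 1, node GLMNPSY: GMNPSY={G} ∩ L={G} → {G} (+0)
site 2, node MN: M={A} ∪ N={G} → {A,G} (+1)
site 2, node GMN: G={G} ∩ MN={A,G} → {G} (+0)
site 2, node GMNS: GMN={G} ∩ S={G} → {G} (+0)
site 2, node PY: P={C} ∩ Y={C} → {C} (+0)
site 2, node GMNPSY: GMNS={G} ∪ PY={C} → {C,G} (+1)
site 2, node GLMNPSY: GMNPSY={C,G} ∩ L={C} → {C} (+0)
site 3, node MN: M={A} ∩ N={A} → {A} (+0)
site 3, node GMN: G={G} ∪ MN={A} → {A,G} (+1)
site 3, node GMNS: GMN={A,G} ∪ S={C} → {A,C,G} (+1)
site 3, node PY: P={A} ∪ Y={C} → {A,C} (+1)
site 3, node GMNPSY: GMNS={A,C,G} ∩ PY={A,C} → {A,C} (+0)
site 3, node GLMNPSY: GMNPSY={A,C} ∩ L={A} → {A} (+0)
per-site changes: [2, 2, 2, 3]; total = 9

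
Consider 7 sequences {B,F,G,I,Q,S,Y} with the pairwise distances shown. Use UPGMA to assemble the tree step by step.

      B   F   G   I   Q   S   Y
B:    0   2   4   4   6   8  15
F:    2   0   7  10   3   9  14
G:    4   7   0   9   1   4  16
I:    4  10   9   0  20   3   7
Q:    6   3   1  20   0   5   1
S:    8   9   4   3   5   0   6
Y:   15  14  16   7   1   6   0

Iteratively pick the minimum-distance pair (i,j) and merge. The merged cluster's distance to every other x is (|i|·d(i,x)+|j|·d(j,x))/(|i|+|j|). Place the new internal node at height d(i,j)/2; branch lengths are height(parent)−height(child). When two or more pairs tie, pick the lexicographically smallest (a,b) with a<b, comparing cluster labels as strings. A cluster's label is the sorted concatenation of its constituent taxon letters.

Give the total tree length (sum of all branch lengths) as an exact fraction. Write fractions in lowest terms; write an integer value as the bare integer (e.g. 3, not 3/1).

iteration 1: select G,Q (d=1); attach at lengths (1/2, 1/2); label the merged cluster GQ
  updated: d(B,GQ)=5, d(F,GQ)=5, d(GQ,I)=29/2, d(GQ,S)=9/2, d(GQ,Y)=17/2
iteration 2: select B,F (d=2); attach at lengths (1, 1); label the merged cluster BF
  updated: d(BF,GQ)=5, d(BF,I)=7, d(BF,S)=17/2, d(BF,Y)=29/2
iteration 3: select I,S (d=3); attach at lengths (3/2, 3/2); label the merged cluster IS
  updated: d(BF,IS)=31/4, d(GQ,IS)=19/2, d(IS,Y)=13/2
iteration 4: select BF,GQ (d=5); attach at lengths (3/2, 2); label the merged cluster BFGQ
  updated: d(BFGQ,IS)=69/8, d(BFGQ,Y)=23/2
iteration 5: select IS,Y (d=13/2); attach at lengths (7/4, 13/4); label the merged cluster ISY
  updated: d(BFGQ,ISY)=115/12
iteration 6: select BFGQ,ISY (d=115/12); attach at lengths (55/24, 37/24); label the merged cluster BFGIQSY
final tree: (((B:1,F:1):3/2,(G:1/2,Q:1/2):2):55/24,((I:3/2,S:3/2):7/4,Y:13/4):37/24)
total length: 55/3

55/3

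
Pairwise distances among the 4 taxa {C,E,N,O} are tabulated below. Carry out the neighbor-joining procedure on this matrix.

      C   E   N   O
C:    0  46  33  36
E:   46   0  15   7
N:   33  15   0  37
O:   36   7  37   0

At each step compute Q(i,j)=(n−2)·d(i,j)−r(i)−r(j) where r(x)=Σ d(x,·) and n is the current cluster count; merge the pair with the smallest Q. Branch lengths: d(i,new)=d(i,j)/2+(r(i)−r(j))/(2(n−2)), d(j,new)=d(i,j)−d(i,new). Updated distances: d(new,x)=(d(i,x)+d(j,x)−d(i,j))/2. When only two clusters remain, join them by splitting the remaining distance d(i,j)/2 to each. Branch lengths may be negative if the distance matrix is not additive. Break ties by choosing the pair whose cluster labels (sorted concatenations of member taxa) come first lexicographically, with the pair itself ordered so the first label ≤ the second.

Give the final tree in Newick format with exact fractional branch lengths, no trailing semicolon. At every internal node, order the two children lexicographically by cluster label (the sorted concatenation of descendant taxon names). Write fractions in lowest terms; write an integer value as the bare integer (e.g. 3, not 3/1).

step 1: merge (C,N) at d=33, Q=-134; branch lengths C→24, N→9; new cluster CN
  updated: d(CN,E)=14, d(CN,O)=20
step 2: merge (CN,E) at d=14, Q=-41; branch lengths CN→27/2, E→1/2; new cluster CEN
  updated: d(CEN,O)=13/2
step 3: merge (CEN,O) at d=13/2; branch lengths CEN→13/4, O→13/4; new cluster CENO
final tree: (((C:24,N:9):27/2,E:1/2):13/4,O:13/4)
total length: 107/2

(((C:24,N:9):27/2,E:1/2):13/4,O:13/4)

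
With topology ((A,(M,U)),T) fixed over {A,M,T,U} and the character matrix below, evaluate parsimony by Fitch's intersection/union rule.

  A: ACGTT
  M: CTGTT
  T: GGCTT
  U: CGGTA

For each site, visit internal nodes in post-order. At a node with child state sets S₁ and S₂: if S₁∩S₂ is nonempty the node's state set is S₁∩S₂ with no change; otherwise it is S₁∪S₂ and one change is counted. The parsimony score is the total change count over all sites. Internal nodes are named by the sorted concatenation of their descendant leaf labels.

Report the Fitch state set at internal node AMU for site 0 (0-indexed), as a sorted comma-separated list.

A,C

[col 0] MU: children M:{C}, U:{C} ∩→ {C}; cost 0
[col 0] AMU: children A:{A}, MU:{C} ∪→ {A,C}; cost 1
[col 0] AMTU: children AMU:{A,C}, T:{G} ∪→ {A,C,G}; cost 1
[col 1] MU: children M:{T}, U:{G} ∪→ {G,T}; cost 1
[col 1] AMU: children A:{C}, MU:{G,T} ∪→ {C,G,T}; cost 1
[col 1] AMTU: children AMU:{C,G,T}, T:{G} ∩→ {G}; cost 0
[col 2] MU: children M:{G}, U:{G} ∩→ {G}; cost 0
[col 2] AMU: children A:{G}, MU:{G} ∩→ {G}; cost 0
[col 2] AMTU: children AMU:{G}, T:{C} ∪→ {C,G}; cost 1
[col 3] MU: children M:{T}, U:{T} ∩→ {T}; cost 0
[col 3] AMU: children A:{T}, MU:{T} ∩→ {T}; cost 0
[col 3] AMTU: children AMU:{T}, T:{T} ∩→ {T}; cost 0
[col 4] MU: children M:{T}, U:{A} ∪→ {A,T}; cost 1
[col 4] AMU: children A:{T}, MU:{A,T} ∩→ {T}; cost 0
[col 4] AMTU: children AMU:{T}, T:{T} ∩→ {T}; cost 0
per-site changes: [2, 2, 1, 0, 1]; total = 6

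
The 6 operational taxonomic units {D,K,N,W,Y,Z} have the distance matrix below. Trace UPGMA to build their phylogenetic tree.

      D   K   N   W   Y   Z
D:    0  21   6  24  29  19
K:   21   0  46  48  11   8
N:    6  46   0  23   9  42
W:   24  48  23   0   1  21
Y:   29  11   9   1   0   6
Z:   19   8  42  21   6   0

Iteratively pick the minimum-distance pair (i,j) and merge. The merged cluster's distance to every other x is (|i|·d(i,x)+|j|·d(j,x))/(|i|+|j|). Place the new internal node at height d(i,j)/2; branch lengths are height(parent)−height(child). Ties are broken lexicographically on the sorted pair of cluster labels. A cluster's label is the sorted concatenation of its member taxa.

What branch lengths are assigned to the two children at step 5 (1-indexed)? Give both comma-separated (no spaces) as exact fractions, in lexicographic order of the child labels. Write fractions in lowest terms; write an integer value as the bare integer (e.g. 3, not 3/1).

iteration 1: select W,Y (d=1); attach at lengths (1/2, 1/2); label the merged cluster WY
  updated: d(D,WY)=53/2, d(K,WY)=59/2, d(N,WY)=16, d(WY,Z)=27/2
iteration 2: select D,N (d=6); attach at lengths (3, 3); label the merged cluster DN
  updated: d(DN,K)=67/2, d(DN,WY)=85/4, d(DN,Z)=61/2
iteration 3: select K,Z (d=8); attach at lengths (4, 4); label the merged cluster KZ
  updated: d(DN,KZ)=32, d(KZ,WY)=43/2
iteration 4: select DN,WY (d=85/4); attach at lengths (61/8, 81/8); label the merged cluster DNWY
  updated: d(DNWY,KZ)=107/4
iteration 5: select DNWY,KZ (d=107/4); attach at lengths (11/4, 75/8); label the merged cluster DKNWYZ
final tree: (((D:3,N:3):61/8,(W:1/2,Y:1/2):81/8):11/4,(K:4,Z:4):75/8)
total length: 359/8

11/4,75/8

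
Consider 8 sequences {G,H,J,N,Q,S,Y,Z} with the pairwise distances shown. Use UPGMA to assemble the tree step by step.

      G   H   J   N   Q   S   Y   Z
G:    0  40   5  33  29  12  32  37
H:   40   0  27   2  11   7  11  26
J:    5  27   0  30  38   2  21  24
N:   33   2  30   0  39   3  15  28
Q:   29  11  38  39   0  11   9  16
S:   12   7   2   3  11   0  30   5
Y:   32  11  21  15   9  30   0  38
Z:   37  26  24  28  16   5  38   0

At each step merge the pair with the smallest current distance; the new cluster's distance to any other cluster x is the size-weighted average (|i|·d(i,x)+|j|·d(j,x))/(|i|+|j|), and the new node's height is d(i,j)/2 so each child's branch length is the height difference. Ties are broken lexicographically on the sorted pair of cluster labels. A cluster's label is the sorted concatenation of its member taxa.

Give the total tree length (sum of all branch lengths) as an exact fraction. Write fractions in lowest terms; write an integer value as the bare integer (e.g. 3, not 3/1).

step 1: merge (H,N) at d=2; branch lengths H→1, N→1; new cluster HN
  updated: d(G,HN)=73/2, d(HN,J)=57/2, d(HN,Q)=25, d(HN,S)=5, d(HN,Y)=13, d(HN,Z)=27
step 2: merge (J,S) at d=2; branch lengths J→1, S→1; new cluster JS
  updated: d(G,JS)=17/2, d(HN,JS)=67/4, d(JS,Q)=49/2, d(JS,Y)=51/2, d(JS,Z)=29/2
step 3: merge (G,JS) at d=17/2; branch lengths G→17/4, JS→13/4; new cluster GJS
  updated: d(GJS,HN)=70/3, d(GJS,Q)=26, d(GJS,Y)=83/3, d(GJS,Z)=22
step 4: merge (Q,Y) at d=9; branch lengths Q→9/2, Y→9/2; new cluster QY
  updated: d(GJS,QY)=161/6, d(HN,QY)=19, d(QY,Z)=27
step 5: merge (HN,QY) at d=19; branch lengths HN→17/2, QY→5; new cluster HNQY
  updated: d(GJS,HNQY)=301/12, d(HNQY,Z)=27
step 6: merge (GJS,Z) at d=22; branch lengths GJS→27/4, Z→11; new cluster GJSZ
  updated: d(GJSZ,HNQY)=409/16
step 7: merge (GJSZ,HNQY) at d=409/16; branch lengths GJSZ→57/32, HNQY→105/32; new cluster GHJNQSYZ
final tree: (((G:17/4,(J:1,S:1):13/4):27/4,Z:11):57/32,((H:1,N:1):17/2,(Q:9/2,Y:9/2):5):105/32)
total length: 909/16

909/16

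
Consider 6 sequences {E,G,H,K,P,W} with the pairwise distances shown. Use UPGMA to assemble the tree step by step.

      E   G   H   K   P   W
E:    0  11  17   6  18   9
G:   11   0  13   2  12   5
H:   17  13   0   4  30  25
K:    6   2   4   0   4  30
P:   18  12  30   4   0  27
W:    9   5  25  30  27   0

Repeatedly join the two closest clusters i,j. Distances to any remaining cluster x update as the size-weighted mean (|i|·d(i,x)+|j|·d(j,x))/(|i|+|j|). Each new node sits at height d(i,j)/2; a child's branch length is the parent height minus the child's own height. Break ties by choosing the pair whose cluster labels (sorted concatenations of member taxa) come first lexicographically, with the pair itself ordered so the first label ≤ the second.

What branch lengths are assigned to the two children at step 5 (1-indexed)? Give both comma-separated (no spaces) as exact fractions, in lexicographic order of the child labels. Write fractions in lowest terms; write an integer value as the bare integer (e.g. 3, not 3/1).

step 1: merge (G,K) at d=2; branch lengths G→1, K→1; new cluster GK
  updated: d(E,GK)=17/2, d(GK,H)=17/2, d(GK,P)=8, d(GK,W)=35/2
step 2: merge (GK,P) at d=8; branch lengths GK→3, P→4; new cluster GKP
  updated: d(E,GKP)=35/3, d(GKP,H)=47/3, d(GKP,W)=62/3
step 3: merge (E,W) at d=9; branch lengths E→9/2, W→9/2; new cluster EW
  updated: d(EW,GKP)=97/6, d(EW,H)=21
step 4: merge (GKP,H) at d=47/3; branch lengths GKP→23/6, H→47/6; new cluster GHKP
  updated: d(EW,GHKP)=139/8
step 5: merge (EW,GHKP) at d=139/8; branch lengths EW→67/16, GHKP→41/48; new cluster EGHKPW
final tree: ((E:9/2,W:9/2):67/16,(((G:1,K:1):3,P:4):23/6,H:47/6):41/48)
total length: 833/24

67/16,41/48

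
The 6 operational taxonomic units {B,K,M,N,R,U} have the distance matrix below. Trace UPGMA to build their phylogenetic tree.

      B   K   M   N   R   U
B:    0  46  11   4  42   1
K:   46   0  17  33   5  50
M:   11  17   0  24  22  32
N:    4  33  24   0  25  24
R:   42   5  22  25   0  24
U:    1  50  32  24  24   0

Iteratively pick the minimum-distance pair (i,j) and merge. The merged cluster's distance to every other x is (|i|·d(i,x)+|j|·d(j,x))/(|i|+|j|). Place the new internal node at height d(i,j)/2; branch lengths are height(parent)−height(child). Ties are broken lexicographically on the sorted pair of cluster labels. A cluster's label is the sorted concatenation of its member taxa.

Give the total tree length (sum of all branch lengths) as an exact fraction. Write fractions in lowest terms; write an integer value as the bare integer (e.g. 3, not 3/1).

1859/36

step 1: merge (B,U) at d=1; branch lengths B→1/2, U→1/2; new cluster BU
  updated: d(BU,K)=48, d(BU,M)=43/2, d(BU,N)=14, d(BU,R)=33
step 2: merge (K,R) at d=5; branch lengths K→5/2, R→5/2; new cluster KR
  updated: d(BU,KR)=81/2, d(KR,M)=39/2, d(KR,N)=29
step 3: merge (BU,N) at d=14; branch lengths BU→13/2, N→7; new cluster BNU
  updated: d(BNU,KR)=110/3, d(BNU,M)=67/3
step 4: merge (KR,M) at d=39/2; branch lengths KR→29/4, M→39/4; new cluster KMR
  updated: d(BNU,KMR)=287/9
step 5: merge (BNU,KMR) at d=287/9; branch lengths BNU→161/18, KMR→223/36; new cluster BKMNRU
final tree: (((B:1/2,U:1/2):13/2,N:7):161/18,((K:5/2,R:5/2):29/4,M:39/4):223/36)
total length: 1859/36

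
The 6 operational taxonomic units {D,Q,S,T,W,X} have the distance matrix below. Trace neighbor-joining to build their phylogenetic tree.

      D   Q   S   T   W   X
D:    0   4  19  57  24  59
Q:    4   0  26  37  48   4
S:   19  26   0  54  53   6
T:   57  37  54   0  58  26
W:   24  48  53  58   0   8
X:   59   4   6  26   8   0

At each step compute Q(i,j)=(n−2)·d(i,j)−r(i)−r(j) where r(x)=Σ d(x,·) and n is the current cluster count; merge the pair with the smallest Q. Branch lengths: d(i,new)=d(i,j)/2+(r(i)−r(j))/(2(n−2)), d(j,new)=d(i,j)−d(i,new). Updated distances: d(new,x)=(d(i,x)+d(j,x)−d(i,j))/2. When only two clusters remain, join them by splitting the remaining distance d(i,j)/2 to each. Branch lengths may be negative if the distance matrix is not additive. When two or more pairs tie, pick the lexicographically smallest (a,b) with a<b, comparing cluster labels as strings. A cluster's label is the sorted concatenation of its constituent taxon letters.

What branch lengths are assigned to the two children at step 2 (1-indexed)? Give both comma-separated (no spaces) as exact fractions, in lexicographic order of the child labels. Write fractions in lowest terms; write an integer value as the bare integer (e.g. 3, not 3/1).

19/2,11

iteration 1: select D,Q (d=4, Q=-266); attach at lengths (15/2, -7/2); label the merged cluster DQ
  updated: d(DQ,S)=41/2, d(DQ,T)=45, d(DQ,W)=34, d(DQ,X)=59/2
iteration 2: select DQ,S (d=41/2, Q=-201); attach at lengths (19/2, 11); label the merged cluster DQS
  updated: d(DQS,T)=157/4, d(DQS,W)=133/4, d(DQS,X)=15/2
iteration 3: select DQS,T (d=157/4, Q=-499/4); attach at lengths (141/16, 487/16); label the merged cluster DQST
  updated: d(DQST,W)=26, d(DQST,X)=-23/8
iteration 4: select DQST,W (d=26, Q=-249/8); attach at lengths (121/16, 295/16); label the merged cluster DQSTW
  updated: d(DQSTW,X)=-167/16
iteration 5: select DQSTW,X (d=-167/16); attach at lengths (-167/32, -167/32); label the merged cluster DQSTWX
final tree: (((((D:15/2,Q:-7/2):19/2,S:11):141/16,T:487/16):121/16,W:295/16):-167/32,X:-167/32)
total length: 1269/16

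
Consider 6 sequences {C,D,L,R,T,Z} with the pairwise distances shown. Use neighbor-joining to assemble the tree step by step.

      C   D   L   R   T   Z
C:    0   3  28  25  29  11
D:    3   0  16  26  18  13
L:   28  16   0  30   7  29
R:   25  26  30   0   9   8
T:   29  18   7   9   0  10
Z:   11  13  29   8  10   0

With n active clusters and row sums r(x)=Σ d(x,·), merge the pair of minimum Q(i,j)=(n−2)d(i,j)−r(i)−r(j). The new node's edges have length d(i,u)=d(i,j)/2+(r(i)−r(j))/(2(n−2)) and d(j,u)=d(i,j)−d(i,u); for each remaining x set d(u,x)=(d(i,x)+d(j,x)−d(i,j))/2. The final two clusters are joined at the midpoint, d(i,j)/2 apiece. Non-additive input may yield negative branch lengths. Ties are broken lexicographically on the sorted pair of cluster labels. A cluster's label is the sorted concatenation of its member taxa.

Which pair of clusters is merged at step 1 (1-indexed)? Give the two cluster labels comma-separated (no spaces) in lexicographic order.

C,D

iteration 1: select C,D (d=3, Q=-160); attach at lengths (4, -1); label the merged cluster CD
  updated: d(CD,L)=41/2, d(CD,R)=24, d(CD,T)=22, d(CD,Z)=21/2
iteration 2: select L,T (d=7, Q=-227/2); attach at lengths (119/12, -35/12); label the merged cluster LT
  updated: d(CD,LT)=71/4, d(LT,R)=16, d(LT,Z)=16
iteration 3: select CD,LT (d=71/4, Q=-133/2); attach at lengths (19/2, 33/4); label the merged cluster CDLT
  updated: d(CDLT,R)=89/8, d(CDLT,Z)=35/8
iteration 4: select CDLT,R (d=89/8, Q=-47/2); attach at lengths (15/4, 59/8); label the merged cluster CDLRT
  updated: d(CDLRT,Z)=5/8
iteration 5: select CDLRT,Z (d=5/8); attach at lengths (5/16, 5/16); label the merged cluster CDLRTZ
final tree: ((((C:4,D:-1):19/2,(L:119/12,T:-35/12):33/4):15/4,R:59/8):5/16,Z:5/16)
total length: 79/2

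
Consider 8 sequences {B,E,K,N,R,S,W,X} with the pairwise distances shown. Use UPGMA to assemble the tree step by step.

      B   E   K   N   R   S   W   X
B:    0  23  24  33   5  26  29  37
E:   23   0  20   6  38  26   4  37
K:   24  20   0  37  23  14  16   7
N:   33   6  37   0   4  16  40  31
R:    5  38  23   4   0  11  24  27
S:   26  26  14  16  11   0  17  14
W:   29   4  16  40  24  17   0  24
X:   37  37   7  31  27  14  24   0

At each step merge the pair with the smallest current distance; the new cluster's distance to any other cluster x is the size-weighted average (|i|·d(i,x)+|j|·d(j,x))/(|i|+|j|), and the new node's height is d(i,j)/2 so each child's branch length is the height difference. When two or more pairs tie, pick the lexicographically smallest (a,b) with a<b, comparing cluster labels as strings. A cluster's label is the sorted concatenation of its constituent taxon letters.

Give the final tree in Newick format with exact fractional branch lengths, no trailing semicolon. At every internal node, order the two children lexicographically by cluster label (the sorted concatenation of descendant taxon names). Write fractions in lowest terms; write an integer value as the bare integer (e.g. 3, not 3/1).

step 1: merge (E,W) at d=4; branch lengths E→2, W→2; new cluster EW
  updated: d(B,EW)=26, d(EW,K)=18, d(EW,N)=23, d(EW,R)=31, d(EW,S)=43/2, d(EW,X)=61/2
step 2: merge (N,R) at d=4; branch lengths N→2, R→2; new cluster NR
  updated: d(B,NR)=19, d(EW,NR)=27, d(K,NR)=30, d(NR,S)=27/2, d(NR,X)=29
step 3: merge (K,X) at d=7; branch lengths K→7/2, X→7/2; new cluster KX
  updated: d(B,KX)=61/2, d(EW,KX)=97/4, d(KX,NR)=59/2, d(KX,S)=14
step 4: merge (NR,S) at d=27/2; branch lengths NR→19/4, S→27/4; new cluster NRS
  updated: d(B,NRS)=64/3, d(EW,NRS)=151/6, d(KX,NRS)=73/3
step 5: merge (B,NRS) at d=64/3; branch lengths B→32/3, NRS→47/12; new cluster BNRS
  updated: d(BNRS,EW)=203/8, d(BNRS,KX)=207/8
step 6: merge (EW,KX) at d=97/4; branch lengths EW→81/8, KX→69/8; new cluster EKWX
  updated: d(BNRS,EKWX)=205/8
step 7: merge (BNRS,EKWX) at d=205/8; branch lengths BNRS→103/48, EKWX→11/16; new cluster BEKNRSWX
final tree: ((B:32/3,((N:2,R:2):19/4,S:27/4):47/12):103/48,((E:2,W:2):81/8,(K:7/2,X:7/2):69/8):11/16)
total length: 188/3

((B:32/3,((N:2,R:2):19/4,S:27/4):47/12):103/48,((E:2,W:2):81/8,(K:7/2,X:7/2):69/8):11/16)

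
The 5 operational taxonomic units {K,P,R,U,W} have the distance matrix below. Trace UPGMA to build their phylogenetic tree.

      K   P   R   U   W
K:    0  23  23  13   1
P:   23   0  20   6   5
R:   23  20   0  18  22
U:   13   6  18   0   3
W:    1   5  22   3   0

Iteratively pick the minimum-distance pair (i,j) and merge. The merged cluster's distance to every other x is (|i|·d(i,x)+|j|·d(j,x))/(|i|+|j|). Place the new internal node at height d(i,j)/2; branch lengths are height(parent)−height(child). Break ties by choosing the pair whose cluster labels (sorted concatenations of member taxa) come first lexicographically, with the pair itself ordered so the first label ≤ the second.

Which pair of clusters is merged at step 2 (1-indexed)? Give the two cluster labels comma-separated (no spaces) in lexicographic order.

P,U

step 1: merge (K,W) at d=1; branch lengths K→1/2, W→1/2; new cluster KW
  updated: d(KW,P)=14, d(KW,R)=45/2, d(KW,U)=8
step 2: merge (P,U) at d=6; branch lengths P→3, U→3; new cluster PU
  updated: d(KW,PU)=11, d(PU,R)=19
step 3: merge (KW,PU) at d=11; branch lengths KW→5, PU→5/2; new cluster KPUW
  updated: d(KPUW,R)=83/4
step 4: merge (KPUW,R) at d=83/4; branch lengths KPUW→39/8, R→83/8; new cluster KPRUW
final tree: (((K:1/2,W:1/2):5,(P:3,U:3):5/2):39/8,R:83/8)
total length: 119/4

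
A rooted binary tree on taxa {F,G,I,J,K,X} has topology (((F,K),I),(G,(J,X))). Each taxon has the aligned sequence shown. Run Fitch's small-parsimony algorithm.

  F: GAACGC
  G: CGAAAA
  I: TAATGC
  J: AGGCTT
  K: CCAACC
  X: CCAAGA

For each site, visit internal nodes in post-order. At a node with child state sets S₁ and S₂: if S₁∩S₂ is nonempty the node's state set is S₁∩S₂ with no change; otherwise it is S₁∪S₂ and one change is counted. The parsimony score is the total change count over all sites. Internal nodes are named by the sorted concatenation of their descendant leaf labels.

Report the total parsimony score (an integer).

FK@0: {G} ∪ {C} = {C,G} (union, +1)
FIK@0: {C,G} ∪ {T} = {C,G,T} (union, +1)
JX@0: {A} ∪ {C} = {A,C} (union, +1)
GJX@0: {C} ∩ {A,C} = {C} (intersection, +0)
FGIJKX@0: {C,G,T} ∩ {C} = {C} (intersection, +0)
FK@1: {A} ∪ {C} = {A,C} (union, +1)
FIK@1: {A,C} ∩ {A} = {A} (intersection, +0)
JX@1: {G} ∪ {C} = {C,G} (union, +1)
GJX@1: {G} ∩ {C,G} = {G} (intersection, +0)
FGIJKX@1: {A} ∪ {G} = {A,G} (union, +1)
FK@2: {A} ∩ {A} = {A} (intersection, +0)
FIK@2: {A} ∩ {A} = {A} (intersection, +0)
JX@2: {G} ∪ {A} = {A,G} (union, +1)
GJX@2: {A} ∩ {A,G} = {A} (intersection, +0)
FGIJKX@2: {A} ∩ {A} = {A} (intersection, +0)
FK@3: {C} ∪ {A} = {A,C} (union, +1)
FIK@3: {A,C} ∪ {T} = {A,C,T} (union, +1)
JX@3: {C} ∪ {A} = {A,C} (union, +1)
GJX@3: {A} ∩ {A,C} = {A} (intersection, +0)
FGIJKX@3: {A,C,T} ∩ {A} = {A} (intersection, +0)
FK@4: {G} ∪ {C} = {C,G} (union, +1)
FIK@4: {C,G} ∩ {G} = {G} (intersection, +0)
JX@4: {T} ∪ {G} = {G,T} (union, +1)
GJX@4: {A} ∪ {G,T} = {A,G,T} (union, +1)
FGIJKX@4: {G} ∩ {A,G,T} = {G} (intersection, +0)
FK@5: {C} ∩ {C} = {C} (intersection, +0)
FIK@5: {C} ∩ {C} = {C} (intersection, +0)
JX@5: {T} ∪ {A} = {A,T} (union, +1)
GJX@5: {A} ∩ {A,T} = {A} (intersection, +0)
FGIJKX@5: {C} ∪ {A} = {A,C} (union, +1)
per-site changes: [3, 3, 1, 3, 3, 2]; total = 15

15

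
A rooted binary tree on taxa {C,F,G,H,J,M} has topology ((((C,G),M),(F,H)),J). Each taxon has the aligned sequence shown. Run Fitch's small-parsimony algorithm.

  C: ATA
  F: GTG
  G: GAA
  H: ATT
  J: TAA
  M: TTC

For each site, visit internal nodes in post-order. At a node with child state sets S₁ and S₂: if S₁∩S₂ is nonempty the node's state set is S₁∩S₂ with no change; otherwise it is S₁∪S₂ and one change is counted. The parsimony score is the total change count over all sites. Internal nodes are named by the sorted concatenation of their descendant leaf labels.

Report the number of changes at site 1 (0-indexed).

CG@0: {A} ∪ {G} = {A,G} (union, +1)
CGM@0: {A,G} ∪ {T} = {A,G,T} (union, +1)
FH@0: {G} ∪ {A} = {A,G} (union, +1)
CFGHM@0: {A,G,T} ∩ {A,G} = {A,G} (intersection, +0)
CFGHJM@0: {A,G} ∪ {T} = {A,G,T} (union, +1)
CG@1: {T} ∪ {A} = {A,T} (union, +1)
CGM@1: {A,T} ∩ {T} = {T} (intersection, +0)
FH@1: {T} ∩ {T} = {T} (intersection, +0)
CFGHM@1: {T} ∩ {T} = {T} (intersection, +0)
CFGHJM@1: {T} ∪ {A} = {A,T} (union, +1)
CG@2: {A} ∩ {A} = {A} (intersection, +0)
CGM@2: {A} ∪ {C} = {A,C} (union, +1)
FH@2: {G} ∪ {T} = {G,T} (union, +1)
CFGHM@2: {A,C} ∪ {G,T} = {A,C,G,T} (union, +1)
CFGHJM@2: {A,C,G,T} ∩ {A} = {A} (intersection, +0)
per-site changes: [4, 2, 3]; total = 9

2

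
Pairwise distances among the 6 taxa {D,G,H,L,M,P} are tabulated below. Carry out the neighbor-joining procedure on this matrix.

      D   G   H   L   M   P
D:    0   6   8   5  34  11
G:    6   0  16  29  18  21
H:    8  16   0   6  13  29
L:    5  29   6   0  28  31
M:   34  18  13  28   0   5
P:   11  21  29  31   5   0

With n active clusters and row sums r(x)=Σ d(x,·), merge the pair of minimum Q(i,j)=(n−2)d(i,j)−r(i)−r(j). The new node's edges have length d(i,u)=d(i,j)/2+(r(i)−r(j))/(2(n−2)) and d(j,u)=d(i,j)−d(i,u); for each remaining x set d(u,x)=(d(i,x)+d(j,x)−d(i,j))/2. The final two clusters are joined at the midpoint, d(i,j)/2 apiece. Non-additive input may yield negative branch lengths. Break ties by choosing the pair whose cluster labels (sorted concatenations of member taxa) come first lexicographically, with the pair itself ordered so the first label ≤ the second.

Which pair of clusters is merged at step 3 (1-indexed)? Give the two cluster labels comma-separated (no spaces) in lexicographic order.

iteration 1: select M,P (d=5, Q=-175); attach at lengths (21/8, 19/8); label the merged cluster MP
  updated: d(D,MP)=20, d(G,MP)=17, d(H,MP)=37/2, d(L,MP)=27
iteration 2: select G,MP (d=17, Q=-199/2); attach at lengths (73/12, 131/12); label the merged cluster GMP
  updated: d(D,GMP)=9/2, d(GMP,H)=35/4, d(GMP,L)=39/2
iteration 3: select D,GMP (d=9/2, Q=-165/4); attach at lengths (-25/16, 97/16); label the merged cluster DGMP
  updated: d(DGMP,H)=49/8, d(DGMP,L)=10
iteration 4: select DGMP,H (d=49/8, Q=-177/8); attach at lengths (81/16, 17/16); label the merged cluster DGHMP
  updated: d(DGHMP,L)=79/16
iteration 5: select DGHMP,L (d=79/16); attach at lengths (79/32, 79/32); label the merged cluster DGHLMP
final tree: (((D:-25/16,(G:73/12,(M:21/8,P:19/8):131/12):97/16):81/16,H:17/16):79/32,L:79/32)
total length: 601/16

D,GMP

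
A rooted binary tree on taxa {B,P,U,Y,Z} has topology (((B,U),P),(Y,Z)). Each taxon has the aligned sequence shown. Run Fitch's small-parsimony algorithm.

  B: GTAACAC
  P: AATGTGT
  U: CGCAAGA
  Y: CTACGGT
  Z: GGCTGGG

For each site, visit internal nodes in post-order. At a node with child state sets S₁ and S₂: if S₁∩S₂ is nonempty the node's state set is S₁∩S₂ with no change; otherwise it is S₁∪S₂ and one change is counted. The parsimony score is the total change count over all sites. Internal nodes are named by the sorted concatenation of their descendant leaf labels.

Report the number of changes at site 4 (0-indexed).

3

site 0, node BU: B={G} ∪ U={C} → {C,G} (+1)
site 0, node BPU: BU={C,G} ∪ P={A} → {A,C,G} (+1)
site 0, node YZ: Y={C} ∪ Z={G} → {C,G} (+1)
site 0, node BPUYZ: BPU={A,C,G} ∩ YZ={C,G} → {C,G} (+0)
site 1, node BU: B={T} ∪ U={G} → {G,T} (+1)
site 1, node BPU: BU={G,T} ∪ P={A} → {A,G,T} (+1)
site 1, node YZ: Y={T} ∪ Z={G} → {G,T} (+1)
site 1, node BPUYZ: BPU={A,G,T} ∩ YZ={G,T} → {G,T} (+0)
site 2, node BU: B={A} ∪ U={C} → {A,C} (+1)
site 2, node BPU: BU={A,C} ∪ P={T} → {A,C,T} (+1)
site 2, node YZ: Y={A} ∪ Z={C} → {A,C} (+1)
site 2, node BPUYZ: BPU={A,C,T} ∩ YZ={A,C} → {A,C} (+0)
site 3, node BU: B={A} ∩ U={A} → {A} (+0)
site 3, node BPU: BU={A} ∪ P={G} → {A,G} (+1)
site 3, node YZ: Y={C} ∪ Z={T} → {C,T} (+1)
site 3, node BPUYZ: BPU={A,G} ∪ YZ={C,T} → {A,C,G,T} (+1)
site 4, node BU: B={C} ∪ U={A} → {A,C} (+1)
site 4, node BPU: BU={A,C} ∪ P={T} → {A,C,T} (+1)
site 4, node YZ: Y={G} ∩ Z={G} → {G} (+0)
site 4, node BPUYZ: BPU={A,C,T} ∪ YZ={G} → {A,C,G,T} (+1)
site 5, node BU: B={A} ∪ U={G} → {A,G} (+1)
site 5, node BPU: BU={A,G} ∩ P={G} → {G} (+0)
site 5, node YZ: Y={G} ∩ Z={G} → {G} (+0)
site 5, node BPUYZ: BPU={G} ∩ YZ={G} → {G} (+0)
site 6, node BU: B={C} ∪ U={A} → {A,C} (+1)
site 6, node BPU: BU={A,C} ∪ P={T} → {A,C,T} (+1)
site 6, node YZ: Y={T} ∪ Z={G} → {G,T} (+1)
site 6, node BPUYZ: BPU={A,C,T} ∩ YZ={G,T} → {T} (+0)
per-site changes: [3, 3, 3, 3, 3, 1, 3]; total = 19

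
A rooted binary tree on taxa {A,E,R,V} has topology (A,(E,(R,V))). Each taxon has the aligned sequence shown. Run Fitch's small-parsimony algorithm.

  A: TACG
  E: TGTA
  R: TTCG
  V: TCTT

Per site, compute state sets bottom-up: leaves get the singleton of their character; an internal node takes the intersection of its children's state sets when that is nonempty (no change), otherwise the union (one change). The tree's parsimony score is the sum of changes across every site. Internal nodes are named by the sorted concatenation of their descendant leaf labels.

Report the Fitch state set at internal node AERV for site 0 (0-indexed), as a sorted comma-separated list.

T

site 0, node RV: R={T} ∩ V={T} → {T} (+0)
site 0, node ERV: E={T} ∩ RV={T} → {T} (+0)
site 0, node AERV: A={T} ∩ ERV={T} → {T} (+0)
site 1, node RV: R={T} ∪ V={C} → {C,T} (+1)
site 1, node ERV: E={G} ∪ RV={C,T} → {C,G,T} (+1)
site 1, node AERV: A={A} ∪ ERV={C,G,T} → {A,C,G,T} (+1)
site 2, node RV: R={C} ∪ V={T} → {C,T} (+1)
site 2, node ERV: E={T} ∩ RV={C,T} → {T} (+0)
site 2, node AERV: A={C} ∪ ERV={T} → {C,T} (+1)
site 3, node RV: R={G} ∪ V={T} → {G,T} (+1)
site 3, node ERV: E={A} ∪ RV={G,T} → {A,G,T} (+1)
site 3, node AERV: A={G} ∩ ERV={A,G,T} → {G} (+0)
per-site changes: [0, 3, 2, 2]; total = 7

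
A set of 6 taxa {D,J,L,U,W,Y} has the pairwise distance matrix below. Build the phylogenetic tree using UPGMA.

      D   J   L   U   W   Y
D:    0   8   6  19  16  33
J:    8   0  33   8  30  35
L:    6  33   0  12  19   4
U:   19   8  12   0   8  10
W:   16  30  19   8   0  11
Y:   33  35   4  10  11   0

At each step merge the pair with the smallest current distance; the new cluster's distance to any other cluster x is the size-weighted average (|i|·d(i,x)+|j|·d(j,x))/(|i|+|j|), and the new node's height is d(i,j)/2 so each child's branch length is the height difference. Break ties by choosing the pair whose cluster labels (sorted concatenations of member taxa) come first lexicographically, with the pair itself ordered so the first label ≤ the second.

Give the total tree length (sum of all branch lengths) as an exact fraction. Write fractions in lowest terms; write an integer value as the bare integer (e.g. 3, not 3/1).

39

iteration 1: select L,Y (d=4); attach at lengths (2, 2); label the merged cluster LY
  updated: d(D,LY)=39/2, d(J,LY)=34, d(LY,U)=11, d(LY,W)=15
iteration 2: select D,J (d=8); attach at lengths (4, 4); label the merged cluster DJ
  updated: d(DJ,LY)=107/4, d(DJ,U)=27/2, d(DJ,W)=23
iteration 3: select U,W (d=8); attach at lengths (4, 4); label the merged cluster UW
  updated: d(DJ,UW)=73/4, d(LY,UW)=13
iteration 4: select LY,UW (d=13); attach at lengths (9/2, 5/2); label the merged cluster LUWY
  updated: d(DJ,LUWY)=45/2
iteration 5: select DJ,LUWY (d=45/2); attach at lengths (29/4, 19/4); label the merged cluster DJLUWY
final tree: ((D:4,J:4):29/4,((L:2,Y:2):9/2,(U:4,W:4):5/2):19/4)
total length: 39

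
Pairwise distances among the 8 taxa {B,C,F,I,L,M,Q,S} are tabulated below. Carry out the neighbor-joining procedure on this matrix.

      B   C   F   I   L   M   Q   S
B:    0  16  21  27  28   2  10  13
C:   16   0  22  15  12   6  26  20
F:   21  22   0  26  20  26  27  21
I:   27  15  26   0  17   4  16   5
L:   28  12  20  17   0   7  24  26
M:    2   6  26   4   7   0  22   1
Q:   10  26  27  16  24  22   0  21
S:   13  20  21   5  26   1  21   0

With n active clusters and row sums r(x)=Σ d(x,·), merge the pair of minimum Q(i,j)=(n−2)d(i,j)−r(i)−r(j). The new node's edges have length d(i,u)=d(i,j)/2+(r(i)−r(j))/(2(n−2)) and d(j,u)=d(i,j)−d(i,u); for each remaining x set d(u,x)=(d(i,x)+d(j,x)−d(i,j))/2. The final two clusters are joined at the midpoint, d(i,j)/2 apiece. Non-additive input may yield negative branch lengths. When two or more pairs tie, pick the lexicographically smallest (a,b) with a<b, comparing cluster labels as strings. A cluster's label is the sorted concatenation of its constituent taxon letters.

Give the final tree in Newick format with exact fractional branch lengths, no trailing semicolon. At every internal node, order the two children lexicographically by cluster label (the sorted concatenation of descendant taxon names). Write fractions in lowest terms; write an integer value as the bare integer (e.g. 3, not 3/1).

1. join B+Q (d=10, Q=-203) ⇒ BQ; edges |B|=31/12, |Q|=89/12
  updated: d(BQ,C)=16, d(BQ,F)=19, d(BQ,I)=33/2, d(BQ,L)=21, d(BQ,M)=7, d(BQ,S)=12
2. join I+S (d=5, Q=-287/2) ⇒ IS; edges |I|=47/20, |S|=53/20
  updated: d(BQ,IS)=47/4, d(C,IS)=15, d(F,IS)=21, d(IS,L)=19, d(IS,M)=0
3. join IS+M (d=0, Q=-451/4) ⇒ IMS; edges |IS|=83/32, |M|=-83/32
  updated: d(BQ,IMS)=75/8, d(C,IMS)=21/2, d(F,IMS)=47/2, d(IMS,L)=13
4. join BQ+IMS (d=75/8, Q=-749/8) ⇒ BIMQS; edges |BQ|=99/16, |IMS|=51/16
  updated: d(BIMQS,C)=137/16, d(BIMQS,F)=265/16, d(BIMQS,L)=197/16
5. join BIMQS+C (d=137/16, Q=-503/8) ⇒ BCIMQS; edges |BIMQS|=3, |C|=89/16
  updated: d(BCIMQS,F)=15, d(BCIMQS,L)=63/8
6. join BCIMQS+F (d=15, Q=-343/8) ⇒ BCFIMQS; edges |BCIMQS|=23/16, |F|=217/16
  updated: d(BCFIMQS,L)=103/16
7. join BCFIMQS+L (d=103/16) ⇒ BCFILMQS; edges |BCFIMQS|=103/32, |L|=103/32
final tree: (((((B:31/12,Q:89/12):99/16,((I:47/20,S:53/20):83/32,M:-83/32):51/16):3,C:89/16):23/16,F:217/16):103/32,L:103/32)
total length: 435/8

(((((B:31/12,Q:89/12):99/16,((I:47/20,S:53/20):83/32,M:-83/32):51/16):3,C:89/16):23/16,F:217/16):103/32,L:103/32)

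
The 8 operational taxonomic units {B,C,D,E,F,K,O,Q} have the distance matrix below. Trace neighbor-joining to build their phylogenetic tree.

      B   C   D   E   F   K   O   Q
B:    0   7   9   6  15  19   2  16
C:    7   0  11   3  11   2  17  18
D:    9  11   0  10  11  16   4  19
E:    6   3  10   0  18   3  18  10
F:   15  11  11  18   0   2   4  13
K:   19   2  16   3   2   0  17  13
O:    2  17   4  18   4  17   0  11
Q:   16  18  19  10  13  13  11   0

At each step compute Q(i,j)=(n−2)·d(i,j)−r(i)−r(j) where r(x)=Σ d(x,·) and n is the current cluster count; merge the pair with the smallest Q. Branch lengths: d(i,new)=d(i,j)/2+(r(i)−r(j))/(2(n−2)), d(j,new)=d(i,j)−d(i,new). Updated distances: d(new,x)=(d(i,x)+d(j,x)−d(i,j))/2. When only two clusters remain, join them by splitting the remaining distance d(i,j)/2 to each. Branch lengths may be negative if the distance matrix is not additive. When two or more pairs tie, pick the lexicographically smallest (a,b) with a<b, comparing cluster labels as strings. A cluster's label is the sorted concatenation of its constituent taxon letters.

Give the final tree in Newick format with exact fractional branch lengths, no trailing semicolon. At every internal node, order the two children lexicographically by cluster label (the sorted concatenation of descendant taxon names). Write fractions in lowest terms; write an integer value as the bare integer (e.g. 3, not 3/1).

(((((B:13/12,O:11/12):41/20,D:69/20):135/32,(C:9/4,E:3/4):73/32):31/32,(F:101/32,K:-37/32):111/32):273/64,Q:273/64)

step 1: merge (B,O) at d=2, Q=-135; branch lengths B→13/12, O→11/12; new cluster BO
  updated: d(BO,C)=11, d(BO,D)=11/2, d(BO,E)=11, d(BO,F)=17/2, d(BO,K)=17, d(BO,Q)=25/2
step 2: merge (BO,D) at d=11/2, Q=-221/2; branch lengths BO→41/20, D→69/20; new cluster BDO
  updated: d(BDO,C)=33/4, d(BDO,E)=31/4, d(BDO,F)=7, d(BDO,K)=55/4, d(BDO,Q)=13
step 3: merge (F,K) at d=2, Q=-307/4; branch lengths F→101/32, K→-37/32; new cluster FK
  updated: d(BDO,FK)=75/8, d(C,FK)=11/2, d(E,FK)=19/2, d(FK,Q)=12
step 4: merge (C,E) at d=3, Q=-56; branch lengths C→9/4, E→3/4; new cluster CE
  updated: d(BDO,CE)=13/2, d(CE,FK)=6, d(CE,Q)=25/2
step 5: merge (BDO,CE) at d=13/2, Q=-327/8; branch lengths BDO→135/32, CE→73/32; new cluster BCDEO
  updated: d(BCDEO,FK)=71/16, d(BCDEO,Q)=19/2
step 6: merge (BCDEO,FK) at d=71/16, Q=-415/16; branch lengths BCDEO→31/32, FK→111/32; new cluster BCDEFKO
  updated: d(BCDEFKO,Q)=273/32
step 7: merge (BCDEFKO,Q) at d=273/32; branch lengths BCDEFKO→273/64, Q→273/64; new cluster BCDEFKOQ
final tree: (((((B:13/12,O:11/12):41/20,D:69/20):135/32,(C:9/4,E:3/4):73/32):31/32,(F:101/32,K:-37/32):111/32):273/64,Q:273/64)
total length: 1023/32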